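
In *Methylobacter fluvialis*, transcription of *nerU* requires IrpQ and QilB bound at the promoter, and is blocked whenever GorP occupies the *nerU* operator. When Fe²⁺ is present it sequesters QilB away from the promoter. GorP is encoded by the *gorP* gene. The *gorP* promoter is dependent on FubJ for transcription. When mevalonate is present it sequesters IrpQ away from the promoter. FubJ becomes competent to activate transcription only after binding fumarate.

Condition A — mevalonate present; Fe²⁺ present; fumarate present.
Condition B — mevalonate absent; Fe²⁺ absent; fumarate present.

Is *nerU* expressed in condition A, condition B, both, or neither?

neither

Condition A:
Mevalonate is present, so IrpQ is inactive.
Fe²⁺ is present, so QilB is inactive.
Fumarate is present, so FubJ is active.
No repressor is bound and FubJ is active, so *gorP* is transcribed.
So GorP is produced and active.
With repressor GorP bound, *nerU* is not transcribed.
→ *nerU* is OFF in A.
Condition B:
Mevalonate is absent, so IrpQ is active.
Fe²⁺ is absent, so QilB is active.
Fumarate is present, so FubJ is active.
No repressor is bound and FubJ is active, so *gorP* is transcribed.
So GorP is produced and active.
With repressor GorP bound, *nerU* is not transcribed.
→ *nerU* is OFF in B.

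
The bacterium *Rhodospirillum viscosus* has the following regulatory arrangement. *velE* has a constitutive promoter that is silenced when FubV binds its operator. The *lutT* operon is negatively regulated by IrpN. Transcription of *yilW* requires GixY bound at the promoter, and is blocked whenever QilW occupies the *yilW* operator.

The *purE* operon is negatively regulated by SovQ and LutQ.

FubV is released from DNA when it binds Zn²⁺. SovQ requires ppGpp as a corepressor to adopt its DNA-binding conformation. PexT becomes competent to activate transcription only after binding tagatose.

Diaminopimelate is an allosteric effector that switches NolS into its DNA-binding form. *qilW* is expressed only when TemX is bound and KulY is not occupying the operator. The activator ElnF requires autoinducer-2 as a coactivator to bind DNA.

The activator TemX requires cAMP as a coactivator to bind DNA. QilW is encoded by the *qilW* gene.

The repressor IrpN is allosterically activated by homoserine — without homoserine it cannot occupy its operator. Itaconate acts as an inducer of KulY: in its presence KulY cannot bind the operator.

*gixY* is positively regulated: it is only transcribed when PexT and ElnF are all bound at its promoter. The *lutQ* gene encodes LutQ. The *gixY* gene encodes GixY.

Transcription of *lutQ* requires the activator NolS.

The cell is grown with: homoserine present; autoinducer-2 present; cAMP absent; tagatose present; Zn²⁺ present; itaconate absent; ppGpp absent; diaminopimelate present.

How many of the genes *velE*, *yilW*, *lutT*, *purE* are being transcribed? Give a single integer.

Zn²⁺ is present, so FubV is inactive.
With no repressor bound, *velE* is transcribed.
→ *velE* is ON.
cAMP is absent, so TemX is inactive.
Itaconate is absent, so KulY is active.
With repressor KulY bound, *qilW* is not transcribed.
So QilW is not produced.
Tagatose is present, so PexT is active.
Autoinducer-2 is present, so ElnF is active.
No repressor is bound and PexT and ElnF are active, so *gixY* is transcribed.
So GixY is produced and active.
No repressor is bound and GixY is active, so *yilW* is transcribed.
→ *yilW* is ON.
Homoserine is present, so IrpN is active.
With repressor IrpN bound, *lutT* is not transcribed.
→ *lutT* is OFF.
ppGpp is absent, so SovQ is inactive.
Diaminopimelate is present, so NolS is active.
No repressor is bound and NolS is active, so *lutQ* is transcribed.
So LutQ is produced and active.
With repressor LutQ bound, *purE* is not transcribed.
→ *purE* is OFF.
2 of the 4 genes are transcribed.

2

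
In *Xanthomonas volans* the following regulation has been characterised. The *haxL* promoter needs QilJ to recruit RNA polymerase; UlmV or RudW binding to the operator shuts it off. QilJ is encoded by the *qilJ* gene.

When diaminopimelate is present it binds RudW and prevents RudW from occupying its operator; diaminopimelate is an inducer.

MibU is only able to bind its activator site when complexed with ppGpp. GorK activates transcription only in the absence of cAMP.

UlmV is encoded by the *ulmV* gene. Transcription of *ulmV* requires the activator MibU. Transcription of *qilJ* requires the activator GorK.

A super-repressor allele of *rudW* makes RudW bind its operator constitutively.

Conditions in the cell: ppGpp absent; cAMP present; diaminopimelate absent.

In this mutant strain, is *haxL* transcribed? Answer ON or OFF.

OFF

cAMP is present, so GorK is inactive.
Required activator GorK is absent, so *qilJ* is not transcribed.
So QilJ is not produced.
ppGpp is absent, so MibU is inactive.
Required activator MibU is absent, so *ulmV* is not transcribed.
So UlmV is not produced.
RudW is constitutively active in this strain.
With repressor RudW bound, *haxL* is not transcribed.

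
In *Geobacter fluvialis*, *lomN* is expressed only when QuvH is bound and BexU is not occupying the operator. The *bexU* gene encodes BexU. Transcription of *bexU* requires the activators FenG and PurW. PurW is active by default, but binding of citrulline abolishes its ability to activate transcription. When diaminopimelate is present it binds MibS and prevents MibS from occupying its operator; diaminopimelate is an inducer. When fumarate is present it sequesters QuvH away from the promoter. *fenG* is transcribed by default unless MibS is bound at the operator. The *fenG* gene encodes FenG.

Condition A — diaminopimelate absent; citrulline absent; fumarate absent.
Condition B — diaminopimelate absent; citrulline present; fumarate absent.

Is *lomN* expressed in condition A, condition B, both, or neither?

Condition A:
Diaminopimelate is absent, so MibS is active.
With repressor MibS bound, *fenG* is not transcribed.
So FenG is not produced.
Citrulline is absent, so PurW is active.
Required activator FenG is absent, so *bexU* is not transcribed.
So BexU is not produced.
Fumarate is absent, so QuvH is active.
No repressor is bound and QuvH is active, so *lomN* is transcribed.
→ *lomN* is ON in A.
Condition B:
Diaminopimelate is absent, so MibS is active.
With repressor MibS bound, *fenG* is not transcribed.
So FenG is not produced.
Citrulline is present, so PurW is inactive.
Required activator FenG is absent, so *bexU* is not transcribed.
So BexU is not produced.
Fumarate is absent, so QuvH is active.
No repressor is bound and QuvH is active, so *lomN* is transcribed.
→ *lomN* is ON in B.

both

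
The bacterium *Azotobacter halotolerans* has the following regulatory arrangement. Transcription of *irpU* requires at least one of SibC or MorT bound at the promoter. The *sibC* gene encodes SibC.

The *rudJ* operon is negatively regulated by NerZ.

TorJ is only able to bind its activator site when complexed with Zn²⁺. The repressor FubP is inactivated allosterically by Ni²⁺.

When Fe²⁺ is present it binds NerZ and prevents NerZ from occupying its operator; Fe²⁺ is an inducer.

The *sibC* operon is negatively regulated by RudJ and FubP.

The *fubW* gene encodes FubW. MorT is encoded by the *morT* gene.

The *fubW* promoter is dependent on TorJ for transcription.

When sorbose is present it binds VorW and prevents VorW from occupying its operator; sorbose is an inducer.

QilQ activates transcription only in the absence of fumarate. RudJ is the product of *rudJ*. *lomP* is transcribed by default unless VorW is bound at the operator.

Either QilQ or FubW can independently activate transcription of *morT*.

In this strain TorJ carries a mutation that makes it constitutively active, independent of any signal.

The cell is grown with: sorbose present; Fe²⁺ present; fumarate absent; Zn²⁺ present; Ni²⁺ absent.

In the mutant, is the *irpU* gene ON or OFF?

ON

Fe²⁺ is present, so NerZ is inactive.
With no repressor bound, *rudJ* is transcribed.
So RudJ is produced and active.
Ni²⁺ is absent, so FubP is active.
With repressor RudJ bound, *sibC* is not transcribed.
So SibC is not produced.
Fumarate is absent, so QilQ is active.
TorJ is constitutively active in this strain.
No repressor is bound and TorJ is active, so *fubW* is transcribed.
So FubW is produced and active.
Activator QilQ is present, so *morT* is transcribed.
So MorT is produced and active.
Activator MorT is present, so *irpU* is transcribed.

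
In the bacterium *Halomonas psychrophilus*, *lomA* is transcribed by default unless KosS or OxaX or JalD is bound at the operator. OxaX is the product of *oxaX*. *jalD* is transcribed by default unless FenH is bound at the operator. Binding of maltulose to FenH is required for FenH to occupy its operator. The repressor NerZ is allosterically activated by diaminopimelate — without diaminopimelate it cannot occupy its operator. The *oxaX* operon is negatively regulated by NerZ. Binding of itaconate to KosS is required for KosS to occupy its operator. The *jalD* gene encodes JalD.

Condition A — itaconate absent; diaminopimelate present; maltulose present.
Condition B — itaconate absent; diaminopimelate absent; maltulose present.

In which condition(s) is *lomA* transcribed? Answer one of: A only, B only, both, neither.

A only

Condition A:
Itaconate is absent, so KosS is inactive.
Diaminopimelate is present, so NerZ is active.
With repressor NerZ bound, *oxaX* is not transcribed.
So OxaX is not produced.
Maltulose is present, so FenH is active.
With repressor FenH bound, *jalD* is not transcribed.
So JalD is not produced.
With no repressor bound, *lomA* is transcribed.
→ *lomA* is ON in A.
Condition B:
Itaconate is absent, so KosS is inactive.
Diaminopimelate is absent, so NerZ is inactive.
With no repressor bound, *oxaX* is transcribed.
So OxaX is produced and active.
Maltulose is present, so FenH is active.
With repressor FenH bound, *jalD* is not transcribed.
So JalD is not produced.
With repressor OxaX bound, *lomA* is not transcribed.
→ *lomA* is OFF in B.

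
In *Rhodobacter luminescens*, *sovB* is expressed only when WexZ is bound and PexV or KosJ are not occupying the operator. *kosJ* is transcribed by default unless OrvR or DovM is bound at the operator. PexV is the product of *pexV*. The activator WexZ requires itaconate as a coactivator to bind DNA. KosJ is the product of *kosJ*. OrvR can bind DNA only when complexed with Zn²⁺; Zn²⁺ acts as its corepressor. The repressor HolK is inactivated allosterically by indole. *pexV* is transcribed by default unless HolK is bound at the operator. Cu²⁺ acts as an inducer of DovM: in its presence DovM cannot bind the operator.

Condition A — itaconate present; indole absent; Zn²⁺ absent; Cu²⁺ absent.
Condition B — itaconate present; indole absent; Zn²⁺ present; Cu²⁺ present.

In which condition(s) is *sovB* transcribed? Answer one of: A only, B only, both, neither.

Condition A:
Itaconate is present, so WexZ is active.
Indole is absent, so HolK is active.
With repressor HolK bound, *pexV* is not transcribed.
So PexV is not produced.
Zn²⁺ is absent, so OrvR is inactive.
Cu²⁺ is absent, so DovM is active.
With repressor DovM bound, *kosJ* is not transcribed.
So KosJ is not produced.
No repressor is bound and WexZ is active, so *sovB* is transcribed.
→ *sovB* is ON in A.
Condition B:
Itaconate is present, so WexZ is active.
Indole is absent, so HolK is active.
With repressor HolK bound, *pexV* is not transcribed.
So PexV is not produced.
Zn²⁺ is present, so OrvR is active.
Cu²⁺ is present, so DovM is inactive.
With repressor OrvR bound, *kosJ* is not transcribed.
So KosJ is not produced.
No repressor is bound and WexZ is active, so *sovB* is transcribed.
→ *sovB* is ON in B.

both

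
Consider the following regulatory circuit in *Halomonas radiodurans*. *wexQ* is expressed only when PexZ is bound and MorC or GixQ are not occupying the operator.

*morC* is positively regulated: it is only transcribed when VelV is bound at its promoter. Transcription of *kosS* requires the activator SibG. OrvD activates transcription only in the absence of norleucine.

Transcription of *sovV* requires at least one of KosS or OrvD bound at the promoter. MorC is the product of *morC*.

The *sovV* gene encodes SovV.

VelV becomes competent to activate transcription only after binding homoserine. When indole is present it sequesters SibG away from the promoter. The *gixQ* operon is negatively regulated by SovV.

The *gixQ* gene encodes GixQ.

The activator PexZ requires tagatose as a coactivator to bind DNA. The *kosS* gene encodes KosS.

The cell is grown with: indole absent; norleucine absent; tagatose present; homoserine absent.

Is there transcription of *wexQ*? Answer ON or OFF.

Homoserine is absent, so VelV is inactive.
Required activator VelV is absent, so *morC* is not transcribed.
So MorC is not produced.
Indole is absent, so SibG is active.
No repressor is bound and SibG is active, so *kosS* is transcribed.
So KosS is produced and active.
Norleucine is absent, so OrvD is active.
Activator KosS is present, so *sovV* is transcribed.
So SovV is produced and active.
With repressor SovV bound, *gixQ* is not transcribed.
So GixQ is not produced.
Tagatose is present, so PexZ is active.
No repressor is bound and PexZ is active, so *wexQ* is transcribed.

ON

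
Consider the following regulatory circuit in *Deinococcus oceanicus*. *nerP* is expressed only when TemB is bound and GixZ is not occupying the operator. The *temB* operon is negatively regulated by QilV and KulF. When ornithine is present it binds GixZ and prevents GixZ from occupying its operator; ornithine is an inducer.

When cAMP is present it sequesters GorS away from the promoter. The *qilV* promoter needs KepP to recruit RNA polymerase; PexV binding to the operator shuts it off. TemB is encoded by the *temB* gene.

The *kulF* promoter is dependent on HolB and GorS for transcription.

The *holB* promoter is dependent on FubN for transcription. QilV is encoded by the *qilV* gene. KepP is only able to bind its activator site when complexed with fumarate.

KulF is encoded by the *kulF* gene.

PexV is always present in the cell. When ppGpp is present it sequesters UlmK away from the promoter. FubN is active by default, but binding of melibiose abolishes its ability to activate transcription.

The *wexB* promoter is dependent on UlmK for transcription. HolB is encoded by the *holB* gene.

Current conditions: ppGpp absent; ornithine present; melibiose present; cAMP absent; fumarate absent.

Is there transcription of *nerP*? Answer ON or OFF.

PexV is produced constitutively and is active.
Fumarate is absent, so KepP is inactive.
With repressor PexV bound, *qilV* is not transcribed.
So QilV is not produced.
Melibiose is present, so FubN is inactive.
Required activator FubN is absent, so *holB* is not transcribed.
So HolB is not produced.
cAMP is absent, so GorS is active.
Required activator HolB is absent, so *kulF* is not transcribed.
So KulF is not produced.
With no repressor bound, *temB* is transcribed.
So TemB is produced and active.
Ornithine is present, so GixZ is inactive.
No repressor is bound and TemB is active, so *nerP* is transcribed.

ON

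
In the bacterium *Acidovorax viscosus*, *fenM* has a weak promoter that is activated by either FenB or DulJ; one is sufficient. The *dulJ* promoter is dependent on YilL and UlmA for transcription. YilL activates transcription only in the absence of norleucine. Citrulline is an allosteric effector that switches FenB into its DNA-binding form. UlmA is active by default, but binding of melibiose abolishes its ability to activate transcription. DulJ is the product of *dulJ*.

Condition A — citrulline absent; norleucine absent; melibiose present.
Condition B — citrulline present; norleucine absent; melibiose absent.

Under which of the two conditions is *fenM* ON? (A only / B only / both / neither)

B only

Condition A:
Citrulline is absent, so FenB is inactive.
Norleucine is absent, so YilL is active.
Melibiose is present, so UlmA is inactive.
Required activator UlmA is absent, so *dulJ* is not transcribed.
So DulJ is not produced.
No activator is available at the *fenM* promoter, so *fenM* is not transcribed.
→ *fenM* is OFF in A.
Condition B:
Citrulline is present, so FenB is active.
Norleucine is absent, so YilL is active.
Melibiose is absent, so UlmA is active.
No repressor is bound and YilL and UlmA are active, so *dulJ* is transcribed.
So DulJ is produced and active.
Activator FenB is present, so *fenM* is transcribed.
→ *fenM* is ON in B.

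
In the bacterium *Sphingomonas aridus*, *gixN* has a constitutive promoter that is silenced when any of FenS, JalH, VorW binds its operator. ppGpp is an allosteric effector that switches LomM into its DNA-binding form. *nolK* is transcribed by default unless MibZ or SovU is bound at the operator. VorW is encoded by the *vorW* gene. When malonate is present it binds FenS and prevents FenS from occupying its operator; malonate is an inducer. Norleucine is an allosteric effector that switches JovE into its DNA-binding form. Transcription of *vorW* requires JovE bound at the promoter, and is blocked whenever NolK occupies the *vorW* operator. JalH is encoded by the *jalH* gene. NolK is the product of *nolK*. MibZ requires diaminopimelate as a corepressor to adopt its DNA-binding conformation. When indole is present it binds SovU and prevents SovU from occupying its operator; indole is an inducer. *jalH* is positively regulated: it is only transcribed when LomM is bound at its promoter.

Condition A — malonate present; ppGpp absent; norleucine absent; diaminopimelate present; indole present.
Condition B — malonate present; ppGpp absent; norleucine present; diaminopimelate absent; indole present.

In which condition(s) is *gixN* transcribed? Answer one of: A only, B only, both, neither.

Condition A:
Malonate is present, so FenS is inactive.
ppGpp is absent, so LomM is inactive.
Required activator LomM is absent, so *jalH* is not transcribed.
So JalH is not produced.
Norleucine is absent, so JovE is inactive.
Diaminopimelate is present, so MibZ is active.
Indole is present, so SovU is inactive.
With repressor MibZ bound, *nolK* is not transcribed.
So NolK is not produced.
Required activator JovE is absent, so *vorW* is not transcribed.
So VorW is not produced.
With no repressor bound, *gixN* is transcribed.
→ *gixN* is ON in A.
Condition B:
Malonate is present, so FenS is inactive.
ppGpp is absent, so LomM is inactive.
Required activator LomM is absent, so *jalH* is not transcribed.
So JalH is not produced.
Norleucine is present, so JovE is active.
Diaminopimelate is absent, so MibZ is inactive.
Indole is present, so SovU is inactive.
With no repressor bound, *nolK* is transcribed.
So NolK is produced and active.
With repressor NolK bound, *vorW* is not transcribed.
So VorW is not produced.
With no repressor bound, *gixN* is transcribed.
→ *gixN* is ON in B.

both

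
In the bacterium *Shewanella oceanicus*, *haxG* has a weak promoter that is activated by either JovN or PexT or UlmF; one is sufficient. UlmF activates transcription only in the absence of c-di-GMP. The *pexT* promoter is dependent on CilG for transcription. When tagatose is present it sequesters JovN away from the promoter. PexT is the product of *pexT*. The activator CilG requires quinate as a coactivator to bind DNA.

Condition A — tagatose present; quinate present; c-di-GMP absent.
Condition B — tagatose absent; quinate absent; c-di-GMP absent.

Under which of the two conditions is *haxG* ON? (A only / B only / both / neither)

both

Condition A:
Tagatose is present, so JovN is inactive.
Quinate is present, so CilG is active.
No repressor is bound and CilG is active, so *pexT* is transcribed.
So PexT is produced and active.
c-di-GMP is absent, so UlmF is active.
Activator PexT is present, so *haxG* is transcribed.
→ *haxG* is ON in A.
Condition B:
Tagatose is absent, so JovN is active.
Quinate is absent, so CilG is inactive.
Required activator CilG is absent, so *pexT* is not transcribed.
So PexT is not produced.
c-di-GMP is absent, so UlmF is active.
Activator JovN is present, so *haxG* is transcribed.
→ *haxG* is ON in B.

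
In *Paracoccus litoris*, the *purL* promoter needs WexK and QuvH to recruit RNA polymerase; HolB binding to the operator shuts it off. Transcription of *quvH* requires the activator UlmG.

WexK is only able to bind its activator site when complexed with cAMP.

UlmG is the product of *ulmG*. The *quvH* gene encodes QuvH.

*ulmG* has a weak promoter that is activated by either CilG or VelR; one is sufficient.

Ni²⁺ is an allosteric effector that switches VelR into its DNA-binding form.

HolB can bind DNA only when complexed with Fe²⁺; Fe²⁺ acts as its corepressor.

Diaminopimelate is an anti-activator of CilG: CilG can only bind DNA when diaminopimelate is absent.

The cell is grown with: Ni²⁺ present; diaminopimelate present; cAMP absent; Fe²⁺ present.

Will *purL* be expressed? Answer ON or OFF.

OFF

cAMP is absent, so WexK is inactive.
Fe²⁺ is present, so HolB is active.
Diaminopimelate is present, so CilG is inactive.
Ni²⁺ is present, so VelR is active.
Activator VelR is present, so *ulmG* is transcribed.
So UlmG is produced and active.
No repressor is bound and UlmG is active, so *quvH* is transcribed.
So QuvH is produced and active.
With repressor HolB bound, *purL* is not transcribed.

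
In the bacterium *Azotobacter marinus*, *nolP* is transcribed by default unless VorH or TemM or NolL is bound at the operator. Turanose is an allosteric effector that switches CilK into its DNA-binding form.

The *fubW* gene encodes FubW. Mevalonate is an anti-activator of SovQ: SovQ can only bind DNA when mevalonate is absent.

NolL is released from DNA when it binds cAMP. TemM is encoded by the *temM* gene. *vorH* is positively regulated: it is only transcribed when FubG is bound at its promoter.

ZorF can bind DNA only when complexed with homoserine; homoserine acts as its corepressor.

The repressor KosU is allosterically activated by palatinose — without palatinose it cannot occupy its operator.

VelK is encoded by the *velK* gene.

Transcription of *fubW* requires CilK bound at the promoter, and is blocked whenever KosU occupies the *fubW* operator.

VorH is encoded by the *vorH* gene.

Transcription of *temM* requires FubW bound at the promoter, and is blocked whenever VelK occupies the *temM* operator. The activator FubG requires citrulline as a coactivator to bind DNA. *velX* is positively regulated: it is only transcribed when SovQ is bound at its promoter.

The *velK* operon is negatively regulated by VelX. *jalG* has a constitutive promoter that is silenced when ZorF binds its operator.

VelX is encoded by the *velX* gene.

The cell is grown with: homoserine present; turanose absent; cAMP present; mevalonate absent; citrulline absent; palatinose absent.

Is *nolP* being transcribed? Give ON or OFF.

ON

Citrulline is absent, so FubG is inactive.
Required activator FubG is absent, so *vorH* is not transcribed.
So VorH is not produced.
Turanose is absent, so CilK is inactive.
Palatinose is absent, so KosU is inactive.
Required activator CilK is absent, so *fubW* is not transcribed.
So FubW is not produced.
Mevalonate is absent, so SovQ is active.
No repressor is bound and SovQ is active, so *velX* is transcribed.
So VelX is produced and active.
With repressor VelX bound, *velK* is not transcribed.
So VelK is not produced.
Required activator FubW is absent, so *temM* is not transcribed.
So TemM is not produced.
cAMP is present, so NolL is inactive.
With no repressor bound, *nolP* is transcribed.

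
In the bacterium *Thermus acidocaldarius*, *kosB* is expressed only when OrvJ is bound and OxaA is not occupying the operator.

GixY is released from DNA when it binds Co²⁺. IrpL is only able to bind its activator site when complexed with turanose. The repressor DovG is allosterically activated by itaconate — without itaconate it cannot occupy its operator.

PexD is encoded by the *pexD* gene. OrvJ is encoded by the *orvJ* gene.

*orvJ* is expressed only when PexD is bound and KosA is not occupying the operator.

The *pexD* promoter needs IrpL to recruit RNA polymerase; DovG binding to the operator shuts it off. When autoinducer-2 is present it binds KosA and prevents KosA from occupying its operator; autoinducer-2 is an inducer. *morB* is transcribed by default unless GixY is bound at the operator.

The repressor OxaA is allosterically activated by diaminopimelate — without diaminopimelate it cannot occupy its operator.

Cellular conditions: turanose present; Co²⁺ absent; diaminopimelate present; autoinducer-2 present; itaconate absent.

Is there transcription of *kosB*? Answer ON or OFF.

Itaconate is absent, so DovG is inactive.
Turanose is present, so IrpL is active.
No repressor is bound and IrpL is active, so *pexD* is transcribed.
So PexD is produced and active.
Autoinducer-2 is present, so KosA is inactive.
No repressor is bound and PexD is active, so *orvJ* is transcribed.
So OrvJ is produced and active.
Diaminopimelate is present, so OxaA is active.
With repressor OxaA bound, *kosB* is not transcribed.

OFF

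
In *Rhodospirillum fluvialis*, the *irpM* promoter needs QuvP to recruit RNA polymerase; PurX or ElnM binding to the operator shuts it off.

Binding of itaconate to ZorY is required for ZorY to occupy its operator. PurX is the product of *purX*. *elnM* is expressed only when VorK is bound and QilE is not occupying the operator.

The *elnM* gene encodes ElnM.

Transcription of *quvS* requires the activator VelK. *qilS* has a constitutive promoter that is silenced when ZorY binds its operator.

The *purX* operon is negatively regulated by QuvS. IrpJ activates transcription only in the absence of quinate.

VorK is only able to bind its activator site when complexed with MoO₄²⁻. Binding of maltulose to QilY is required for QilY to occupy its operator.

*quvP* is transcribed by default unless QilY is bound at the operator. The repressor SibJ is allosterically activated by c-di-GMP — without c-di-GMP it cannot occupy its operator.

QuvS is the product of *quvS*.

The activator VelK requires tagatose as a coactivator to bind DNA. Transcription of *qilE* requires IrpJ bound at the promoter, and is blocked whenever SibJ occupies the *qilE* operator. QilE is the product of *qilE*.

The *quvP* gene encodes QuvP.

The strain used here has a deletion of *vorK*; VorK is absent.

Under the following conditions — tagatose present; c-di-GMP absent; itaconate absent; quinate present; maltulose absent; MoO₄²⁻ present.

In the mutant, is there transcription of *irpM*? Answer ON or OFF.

Maltulose is absent, so QilY is inactive.
With no repressor bound, *quvP* is transcribed.
So QuvP is produced and active.
Tagatose is present, so VelK is active.
No repressor is bound and VelK is active, so *quvS* is transcribed.
So QuvS is produced and active.
With repressor QuvS bound, *purX* is not transcribed.
So PurX is not produced.
VorK is non-functional in this strain, so it has no effect.
c-di-GMP is absent, so SibJ is inactive.
Quinate is present, so IrpJ is inactive.
Required activator IrpJ is absent, so *qilE* is not transcribed.
So QilE is not produced.
Required activator VorK is absent, so *elnM* is not transcribed.
So ElnM is not produced.
No repressor is bound and QuvP is active, so *irpM* is transcribed.

ON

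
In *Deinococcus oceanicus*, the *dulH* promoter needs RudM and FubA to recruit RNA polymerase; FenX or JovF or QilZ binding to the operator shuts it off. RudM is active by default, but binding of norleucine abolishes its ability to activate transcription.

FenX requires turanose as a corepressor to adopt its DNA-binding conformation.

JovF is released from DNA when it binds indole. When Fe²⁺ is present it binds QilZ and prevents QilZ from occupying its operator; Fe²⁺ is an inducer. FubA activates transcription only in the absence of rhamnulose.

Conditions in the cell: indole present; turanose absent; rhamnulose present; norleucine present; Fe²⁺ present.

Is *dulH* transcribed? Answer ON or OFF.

OFF

Norleucine is present, so RudM is inactive.
Turanose is absent, so FenX is inactive.
Rhamnulose is present, so FubA is inactive.
Indole is present, so JovF is inactive.
Fe²⁺ is present, so QilZ is inactive.
Required activator RudM is absent, so *dulH* is not transcribed.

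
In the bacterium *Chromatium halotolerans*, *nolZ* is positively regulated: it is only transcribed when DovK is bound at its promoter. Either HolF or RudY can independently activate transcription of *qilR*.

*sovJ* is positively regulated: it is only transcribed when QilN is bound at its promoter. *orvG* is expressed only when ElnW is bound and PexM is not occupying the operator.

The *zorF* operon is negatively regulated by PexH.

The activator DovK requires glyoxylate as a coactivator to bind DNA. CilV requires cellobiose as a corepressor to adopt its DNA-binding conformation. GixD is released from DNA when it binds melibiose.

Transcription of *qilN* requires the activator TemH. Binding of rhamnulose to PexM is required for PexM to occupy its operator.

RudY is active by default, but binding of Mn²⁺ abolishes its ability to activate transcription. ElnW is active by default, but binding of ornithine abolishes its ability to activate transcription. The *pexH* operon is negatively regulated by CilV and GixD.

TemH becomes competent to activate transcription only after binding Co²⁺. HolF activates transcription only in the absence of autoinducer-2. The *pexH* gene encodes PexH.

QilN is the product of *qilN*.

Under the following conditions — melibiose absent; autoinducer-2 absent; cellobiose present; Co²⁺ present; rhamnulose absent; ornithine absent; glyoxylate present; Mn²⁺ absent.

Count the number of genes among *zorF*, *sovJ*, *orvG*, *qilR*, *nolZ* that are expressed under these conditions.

5

Cellobiose is present, so CilV is active.
Melibiose is absent, so GixD is active.
With repressor CilV bound, *pexH* is not transcribed.
So PexH is not produced.
With no repressor bound, *zorF* is transcribed.
→ *zorF* is ON.
Co²⁺ is present, so TemH is active.
No repressor is bound and TemH is active, so *qilN* is transcribed.
So QilN is produced and active.
No repressor is bound and QilN is active, so *sovJ* is transcribed.
→ *sovJ* is ON.
Ornithine is absent, so ElnW is active.
Rhamnulose is absent, so PexM is inactive.
No repressor is bound and ElnW is active, so *orvG* is transcribed.
→ *orvG* is ON.
Autoinducer-2 is absent, so HolF is active.
Mn²⁺ is absent, so RudY is active.
Activator HolF is present, so *qilR* is transcribed.
→ *qilR* is ON.
Glyoxylate is present, so DovK is active.
No repressor is bound and DovK is active, so *nolZ* is transcribed.
→ *nolZ* is ON.
5 of the 5 genes are transcribed.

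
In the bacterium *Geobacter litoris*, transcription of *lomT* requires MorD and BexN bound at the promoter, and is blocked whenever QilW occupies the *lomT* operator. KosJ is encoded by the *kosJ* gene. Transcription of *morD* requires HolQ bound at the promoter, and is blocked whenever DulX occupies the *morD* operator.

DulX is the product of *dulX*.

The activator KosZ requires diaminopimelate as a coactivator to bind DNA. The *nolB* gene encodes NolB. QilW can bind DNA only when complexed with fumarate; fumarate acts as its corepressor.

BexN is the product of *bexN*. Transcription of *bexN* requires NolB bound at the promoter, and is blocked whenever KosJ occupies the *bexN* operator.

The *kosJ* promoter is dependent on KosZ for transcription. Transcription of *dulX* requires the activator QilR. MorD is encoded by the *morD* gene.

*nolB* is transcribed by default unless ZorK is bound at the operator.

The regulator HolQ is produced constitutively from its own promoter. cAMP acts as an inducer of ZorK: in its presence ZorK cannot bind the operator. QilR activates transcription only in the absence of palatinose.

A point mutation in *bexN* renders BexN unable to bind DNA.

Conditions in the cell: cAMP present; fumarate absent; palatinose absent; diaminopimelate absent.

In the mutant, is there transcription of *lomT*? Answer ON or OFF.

Palatinose is absent, so QilR is active.
No repressor is bound and QilR is active, so *dulX* is transcribed.
So DulX is produced and active.
HolQ is produced constitutively and is active.
With repressor DulX bound, *morD* is not transcribed.
So MorD is not produced.
Fumarate is absent, so QilW is inactive.
BexN is non-functional in this strain, so it has no effect.
Required activator MorD is absent, so *lomT* is not transcribed.

OFF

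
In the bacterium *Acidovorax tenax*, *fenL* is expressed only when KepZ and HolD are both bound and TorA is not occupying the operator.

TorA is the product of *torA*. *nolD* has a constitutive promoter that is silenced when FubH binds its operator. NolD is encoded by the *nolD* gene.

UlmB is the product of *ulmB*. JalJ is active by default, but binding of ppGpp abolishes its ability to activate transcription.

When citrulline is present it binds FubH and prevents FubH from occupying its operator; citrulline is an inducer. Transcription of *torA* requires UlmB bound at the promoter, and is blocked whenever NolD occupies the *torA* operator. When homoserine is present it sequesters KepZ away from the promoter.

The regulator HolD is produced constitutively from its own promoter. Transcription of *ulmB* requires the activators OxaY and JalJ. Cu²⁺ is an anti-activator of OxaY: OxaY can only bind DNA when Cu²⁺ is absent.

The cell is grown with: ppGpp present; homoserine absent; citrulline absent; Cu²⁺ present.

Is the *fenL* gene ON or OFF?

Cu²⁺ is present, so OxaY is inactive.
ppGpp is present, so JalJ is inactive.
Required activator OxaY is absent, so *ulmB* is not transcribed.
So UlmB is not produced.
Citrulline is absent, so FubH is active.
With repressor FubH bound, *nolD* is not transcribed.
So NolD is not produced.
Required activator UlmB is absent, so *torA* is not transcribed.
So TorA is not produced.
Homoserine is absent, so KepZ is active.
HolD is produced constitutively and is active.
No repressor is bound and KepZ and HolD are active, so *fenL* is transcribed.

ON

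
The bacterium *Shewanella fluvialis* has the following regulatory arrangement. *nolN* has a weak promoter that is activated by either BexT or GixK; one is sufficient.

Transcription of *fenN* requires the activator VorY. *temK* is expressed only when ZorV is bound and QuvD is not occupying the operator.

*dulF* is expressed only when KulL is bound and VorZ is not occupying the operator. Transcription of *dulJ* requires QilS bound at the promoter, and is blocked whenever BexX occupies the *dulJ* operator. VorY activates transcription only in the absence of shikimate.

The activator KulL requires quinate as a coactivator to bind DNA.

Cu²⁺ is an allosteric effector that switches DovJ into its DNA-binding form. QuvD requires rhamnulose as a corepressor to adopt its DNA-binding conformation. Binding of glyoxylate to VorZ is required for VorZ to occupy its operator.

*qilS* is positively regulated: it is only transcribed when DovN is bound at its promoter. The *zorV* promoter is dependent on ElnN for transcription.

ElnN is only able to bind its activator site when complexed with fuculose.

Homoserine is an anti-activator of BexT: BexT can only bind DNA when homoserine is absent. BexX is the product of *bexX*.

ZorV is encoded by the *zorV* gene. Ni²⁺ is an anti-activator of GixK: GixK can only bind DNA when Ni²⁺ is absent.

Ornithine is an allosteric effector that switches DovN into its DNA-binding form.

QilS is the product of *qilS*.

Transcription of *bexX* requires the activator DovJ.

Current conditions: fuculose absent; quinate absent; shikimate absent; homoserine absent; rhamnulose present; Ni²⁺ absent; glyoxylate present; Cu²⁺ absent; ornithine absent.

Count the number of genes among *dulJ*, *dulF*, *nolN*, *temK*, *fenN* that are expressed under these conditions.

Cu²⁺ is absent, so DovJ is inactive.
Required activator DovJ is absent, so *bexX* is not transcribed.
So BexX is not produced.
Ornithine is absent, so DovN is inactive.
Required activator DovN is absent, so *qilS* is not transcribed.
So QilS is not produced.
Required activator QilS is absent, so *dulJ* is not transcribed.
→ *dulJ* is OFF.
Glyoxylate is present, so VorZ is active.
Quinate is absent, so KulL is inactive.
With repressor VorZ bound, *dulF* is not transcribed.
→ *dulF* is OFF.
Homoserine is absent, so BexT is active.
Ni²⁺ is absent, so GixK is active.
Activator BexT is present, so *nolN* is transcribed.
→ *nolN* is ON.
Fuculose is absent, so ElnN is inactive.
Required activator ElnN is absent, so *zorV* is not transcribed.
So ZorV is not produced.
Rhamnulose is present, so QuvD is active.
With repressor QuvD bound, *temK* is not transcribed.
→ *temK* is OFF.
Shikimate is absent, so VorY is active.
No repressor is bound and VorY is active, so *fenN* is transcribed.
→ *fenN* is ON.
2 of the 5 genes are transcribed.

2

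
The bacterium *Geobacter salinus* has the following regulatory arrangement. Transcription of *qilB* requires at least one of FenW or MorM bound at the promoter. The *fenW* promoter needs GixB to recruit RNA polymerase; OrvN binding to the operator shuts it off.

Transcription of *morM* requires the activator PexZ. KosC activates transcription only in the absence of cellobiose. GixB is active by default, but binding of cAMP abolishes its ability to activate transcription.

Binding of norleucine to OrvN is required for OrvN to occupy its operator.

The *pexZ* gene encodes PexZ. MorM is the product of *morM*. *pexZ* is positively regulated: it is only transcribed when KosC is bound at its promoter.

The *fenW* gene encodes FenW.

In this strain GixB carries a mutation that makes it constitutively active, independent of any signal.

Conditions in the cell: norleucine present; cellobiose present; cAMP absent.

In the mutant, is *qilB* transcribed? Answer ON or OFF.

OFF

Norleucine is present, so OrvN is active.
GixB is constitutively active in this strain.
With repressor OrvN bound, *fenW* is not transcribed.
So FenW is not produced.
Cellobiose is present, so KosC is inactive.
Required activator KosC is absent, so *pexZ* is not transcribed.
So PexZ is not produced.
Required activator PexZ is absent, so *morM* is not transcribed.
So MorM is not produced.
No activator is available at the *qilB* promoter, so *qilB* is not transcribed.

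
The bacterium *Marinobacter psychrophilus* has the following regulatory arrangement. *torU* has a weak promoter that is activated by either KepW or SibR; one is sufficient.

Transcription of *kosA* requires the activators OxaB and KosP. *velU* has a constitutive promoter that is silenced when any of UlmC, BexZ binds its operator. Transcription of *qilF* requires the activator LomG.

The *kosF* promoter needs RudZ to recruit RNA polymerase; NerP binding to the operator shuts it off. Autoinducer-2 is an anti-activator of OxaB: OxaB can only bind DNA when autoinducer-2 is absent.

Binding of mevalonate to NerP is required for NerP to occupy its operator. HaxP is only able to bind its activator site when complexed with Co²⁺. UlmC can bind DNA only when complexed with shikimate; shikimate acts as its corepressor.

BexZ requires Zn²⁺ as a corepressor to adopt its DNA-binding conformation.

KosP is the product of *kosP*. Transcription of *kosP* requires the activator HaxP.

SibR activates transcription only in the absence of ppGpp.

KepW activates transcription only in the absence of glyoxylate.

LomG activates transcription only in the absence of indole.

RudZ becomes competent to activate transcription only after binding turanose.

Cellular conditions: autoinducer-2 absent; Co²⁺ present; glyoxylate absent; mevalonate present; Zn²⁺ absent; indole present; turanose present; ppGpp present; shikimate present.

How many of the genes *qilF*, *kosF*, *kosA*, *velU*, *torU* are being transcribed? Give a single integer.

Indole is present, so LomG is inactive.
Required activator LomG is absent, so *qilF* is not transcribed.
→ *qilF* is OFF.
Mevalonate is present, so NerP is active.
Turanose is present, so RudZ is active.
With repressor NerP bound, *kosF* is not transcribed.
→ *kosF* is OFF.
Autoinducer-2 is absent, so OxaB is active.
Co²⁺ is present, so HaxP is active.
No repressor is bound and HaxP is active, so *kosP* is transcribed.
So KosP is produced and active.
No repressor is bound and OxaB and KosP are active, so *kosA* is transcribed.
→ *kosA* is ON.
Shikimate is present, so UlmC is active.
Zn²⁺ is absent, so BexZ is inactive.
With repressor UlmC bound, *velU* is not transcribed.
→ *velU* is OFF.
Glyoxylate is absent, so KepW is active.
ppGpp is present, so SibR is inactive.
Activator KepW is present, so *torU* is transcribed.
→ *torU* is ON.
2 of the 5 genes are transcribed.

2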